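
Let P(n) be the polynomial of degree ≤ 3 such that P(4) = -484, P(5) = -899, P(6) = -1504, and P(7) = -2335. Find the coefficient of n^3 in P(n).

Write P(n) = an^3 + bn^2 + cn + d. Substituting each data point gives a linear system:
  64a + 16b + 4c + d = -484
  125a + 25b + 5c + d = -899
  216a + 36b + 6c + d = -1504
  343a + 49b + 7c + d = -2335
Solving the system yields a = -6, b = -5, c = -4, d = -4.
So P(n) = -6n^3 - 5n^2 - 4n - 4.
The leading coefficient is -6.

-6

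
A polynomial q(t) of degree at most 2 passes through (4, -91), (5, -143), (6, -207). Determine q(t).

q(t) = -6t^2 + 2t - 3

Using the Lagrange interpolation formula with nodes 4, 5, 6:
  L_0(t) = (t - 5)(t - 6) / 2
  L_1(t) = (t - 4)(t - 6) / -1
  L_2(t) = (t - 4)(t - 5) / 2
Then q(t) = -91·L_0(t) - 143·L_1(t) - 207·L_2(t).
Expanding and collecting terms gives q(t) = -6t^2 + 2t - 3.
Check: q(6) = -207. ✓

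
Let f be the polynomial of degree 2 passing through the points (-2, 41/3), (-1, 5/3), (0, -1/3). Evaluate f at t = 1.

Using the Lagrange interpolation formula with nodes -2, -1, 0:
  L_0(t) = (t + 1)t / 2
  L_1(t) = (t + 2)t / -1
  L_2(t) = (t + 2)(t + 1) / 2
Then f(t) = 41/3·L_0(t) + 5/3·L_1(t) - 1/3·L_2(t).
Expanding and collecting terms gives f(t) = 5t^2 + 3t - 1/3.
Evaluating at t = 1: f(1) = 23/3.

23/3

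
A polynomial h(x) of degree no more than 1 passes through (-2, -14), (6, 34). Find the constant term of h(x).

-2

Write h(x) = ax + b. Substituting each data point gives a linear system:
  -2a + b = -14
  6a + b = 34
Solving the system yields a = 6, b = -2.
So h(x) = 6x - 2.
The constant term is -2.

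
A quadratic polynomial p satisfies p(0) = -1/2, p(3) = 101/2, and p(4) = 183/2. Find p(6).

Write p(t) = at^2 + bt + c. Substituting each data point gives a linear system:
  c = -1/2
  9a + 3b + c = 101/2
  16a + 4b + c = 183/2
Solving the system yields a = 6, b = -1, c = -1/2.
So p(t) = 6t^2 - t - 1/2.
Then p(6) = 419/2.

419/2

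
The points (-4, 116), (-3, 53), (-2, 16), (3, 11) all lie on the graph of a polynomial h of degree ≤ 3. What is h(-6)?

344

Write h(s) = as^3 + bs^2 + cs + d. Substituting each data point gives a linear system:
  -64a + 16b - 4c + d = 116
  -27a + 9b - 3c + d = 53
  -8a + 4b - 2c + d = 16
  27a + 9b + 3c + d = 11
Solving the system yields a = -1, b = 4, c = 2, d = -4.
So h(s) = -s³ + 4s² + 2s - 4.
Then h(-6) = 344.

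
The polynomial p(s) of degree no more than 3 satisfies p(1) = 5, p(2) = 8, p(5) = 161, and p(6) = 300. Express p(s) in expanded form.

p(s) = 2s^3 - 4s^2 + s + 6

Write p(s) = as^3 + bs^2 + cs + d. Substituting each data point gives a linear system:
  a + b + c + d = 5
  8a + 4b + 2c + d = 8
  125a + 25b + 5c + d = 161
  216a + 36b + 6c + d = 300
Solving the system yields a = 2, b = -4, c = 1, d = 6.
So p(s) = 2s³ - 4s² + s + 6.
Check: p(6) = 300. ✓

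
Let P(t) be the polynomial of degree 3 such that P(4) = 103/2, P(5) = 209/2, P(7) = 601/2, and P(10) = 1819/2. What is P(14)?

Using the Lagrange interpolation formula with nodes 4, 5, 7, 10:
  L_0(t) = (t - 5)(t - 7)(t - 10) / -18
  L_1(t) = (t - 4)(t - 7)(t - 10) / 10
  L_2(t) = (t - 4)(t - 5)(t - 10) / -18
  L_3(t) = (t - 4)(t - 5)(t - 7) / 90
Then P(t) = 103/2·L_0(t) + 209/2·L_1(t) + 601/2·L_2(t) + 1819/2·L_3(t).
Expanding and collecting terms gives P(t) = t³ - t² + t - 1/2.
Evaluating at t = 14: P(14) = 5123/2.

5123/2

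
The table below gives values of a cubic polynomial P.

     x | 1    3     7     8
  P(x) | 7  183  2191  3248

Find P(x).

Using the Lagrange interpolation formula with nodes 1, 3, 7, 8:
  L_0(x) = (x - 3)(x - 7)(x - 8) / -84
  L_1(x) = (x - 1)(x - 7)(x - 8) / 40
  L_2(x) = (x - 1)(x - 3)(x - 8) / -24
  L_3(x) = (x - 1)(x - 3)(x - 7) / 35
Then P(x) = 7·L_0(x) + 183·L_1(x) + 2191·L_2(x) + 3248·L_3(x).
Expanding and collecting terms gives P(x) = 6x³ + 3x² - 2x.
Check: P(8) = 3248. ✓

P(x) = 6x^3 + 3x^2 - 2x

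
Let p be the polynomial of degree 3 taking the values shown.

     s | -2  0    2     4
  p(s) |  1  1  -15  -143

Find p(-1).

-3

Write p(s) = as^3 + bs^2 + cs + d. Substituting each data point gives a linear system:
  -8a + 4b - 2c + d = 1
  d = 1
  8a + 4b + 2c + d = -15
  64a + 16b + 4c + d = -143
Solving the system yields a = -2, b = -2, c = 4, d = 1.
So p(s) = -2s^3 - 2s^2 + 4s + 1.
Then p(-1) = -3.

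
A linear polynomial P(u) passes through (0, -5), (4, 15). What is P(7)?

Using the Lagrange interpolation formula with nodes 0, 4:
  L_0(u) = (u - 4) / -4
  L_1(u) = u / 4
Then P(u) = -5·L_0(u) + 15·L_1(u).
Expanding and collecting terms gives P(u) = 5u - 5.
Evaluating at u = 7: P(7) = 30.

30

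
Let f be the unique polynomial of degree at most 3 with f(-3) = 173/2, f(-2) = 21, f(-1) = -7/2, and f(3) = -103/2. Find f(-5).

Write f(t) = at^3 + bt^2 + ct + d. Substituting each data point gives a linear system:
  -27a + 9b - 3c + d = 173/2
  -8a + 4b - 2c + d = 21
  -a + b - c + d = -7/2
  27a + 9b + 3c + d = -103/2
Solving the system yields a = -3, b = 5/2, c = 4, d = -5.
So f(t) = -3t^3 + (5/2)t^2 + 4t - 5.
Then f(-5) = 825/2.

825/2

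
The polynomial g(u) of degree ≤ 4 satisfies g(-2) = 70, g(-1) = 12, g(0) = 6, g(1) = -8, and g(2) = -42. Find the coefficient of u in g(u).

-4

Write g(u) = au^4 + bu^3 + cu^2 + du + e. Substituting each data point gives a linear system:
  16a - 8b + 4c - 2d + e = 70
  a - b + c - d + e = 12
  e = 6
  a + b + c + d + e = -8
  16a + 8b + 4c + 2d + e = -42
Solving the system yields a = 2, b = -6, c = -6, d = -4, e = 6.
So g(u) = 2u⁴ - 6u³ - 6u² - 4u + 6.
The coefficient of u is -4.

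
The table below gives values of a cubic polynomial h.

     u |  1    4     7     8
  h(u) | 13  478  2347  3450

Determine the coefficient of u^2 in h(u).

Write h(u) = au^3 + bu^2 + cu + d. Substituting each data point gives a linear system:
  a + b + c + d = 13
  64a + 16b + 4c + d = 478
  343a + 49b + 7c + d = 2347
  512a + 64b + 8c + d = 3450
Solving the system yields a = 6, b = 6, c = -1, d = 2.
So h(u) = 6u³ + 6u² - u + 2.
The coefficient of u^2 is 6.

6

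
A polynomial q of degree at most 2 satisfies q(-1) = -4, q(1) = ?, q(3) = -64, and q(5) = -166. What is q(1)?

-10

The 3 known points determine the degree-2 polynomial uniquely.
Write q(s) = as^2 + bs + c. Substituting each data point gives a linear system:
  a - b + c = -4
  9a + 3b + c = -64
  25a + 5b + c = -166
Solving the system yields a = -6, b = -3, c = -1.
So q(s) = -6s² - 3s - 1.
Then q(1) = -10.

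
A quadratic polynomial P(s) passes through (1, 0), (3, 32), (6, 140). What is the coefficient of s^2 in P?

Write P(s) = as^2 + bs + c. Substituting each data point gives a linear system:
  a + b + c = 0
  9a + 3b + c = 32
  36a + 6b + c = 140
Solving the system yields a = 4, b = 0, c = -4.
So P(s) = 4s² - 4.
The leading coefficient is 4.

4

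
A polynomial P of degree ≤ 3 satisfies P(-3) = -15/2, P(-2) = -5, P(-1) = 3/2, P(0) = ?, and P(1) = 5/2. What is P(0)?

The 4 known points determine the degree-3 polynomial uniquely.
Write P(s) = as^3 + bs^2 + cs + d. Substituting each data point gives a linear system:
  -27a + 9b - 3c + d = -15/2
  -8a + 4b - 2c + d = -5
  -a + b - c + d = 3/2
  a + b + c + d = 5/2
Solving the system yields a = -1, b = -4, c = 3/2, d = 6.
So P(s) = -s³ - 4s² + (3/2)s + 6.
Then P(0) = 6.

6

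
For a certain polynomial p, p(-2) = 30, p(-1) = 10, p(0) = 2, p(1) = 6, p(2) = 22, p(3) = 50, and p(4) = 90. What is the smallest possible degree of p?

Forward differences of the values at x = -2, -1, 0, 1, 2, 3, 4:
  p  : 30  10  2  6  22  50  90
  Δ  : -20  -8  4  16  28  40
  Δ^2: 12  12  12  12  12
  Δ^3: 0  0  0  0
  Δ^4: 0  0  0
  Δ^5: 0  0
  Δ^6: 0
The second differences are constant (12) and nonzero, while all higher differences vanish, so the minimal degree is 2.

2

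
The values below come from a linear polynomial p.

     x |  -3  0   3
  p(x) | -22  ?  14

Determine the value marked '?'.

On equispaced nodes a degree-1 polynomial has vanishing second forward difference, so
  p(-3) - 2·p(0) + p(3) = 0.
Substituting the known values and solving for p(0):
  -2·p(0) = 8
  p(0) = -4.

-4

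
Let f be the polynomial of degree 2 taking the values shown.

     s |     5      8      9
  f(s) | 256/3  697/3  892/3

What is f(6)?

379/3

Write f(s) = as^2 + bs + c. Substituting each data point gives a linear system:
  25a + 5b + c = 256/3
  64a + 8b + c = 697/3
  81a + 9b + c = 892/3
Solving the system yields a = 4, b = -3, c = 1/3.
So f(s) = 4s^2 - 3s + 1/3.
Then f(6) = 379/3.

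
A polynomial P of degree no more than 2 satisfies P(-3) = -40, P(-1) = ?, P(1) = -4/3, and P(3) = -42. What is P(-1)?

-2/3

On equispaced nodes a degree-2 polynomial has vanishing third forward difference, so
  - P(-3) + 3·P(-1) - 3·P(1) + P(3) = 0.
Substituting the known values and solving for P(-1):
  3·P(-1) = -2
  P(-1) = -2/3.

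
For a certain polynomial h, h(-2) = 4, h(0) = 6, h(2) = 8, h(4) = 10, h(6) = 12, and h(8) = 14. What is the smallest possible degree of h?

1

Forward differences of the values at s = -2, 0, 2, 4, 6, 8:
  h  : 4  6  8  10  12  14
  Δ  : 2  2  2  2  2
  Δ^2: 0  0  0  0
  Δ^3: 0  0  0
  Δ^4: 0  0
  Δ^5: 0
The first differences are constant (2) and nonzero, while all higher differences vanish, so the minimal degree is 1.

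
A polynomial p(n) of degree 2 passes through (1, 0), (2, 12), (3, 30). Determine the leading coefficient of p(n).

Write p(n) = an^2 + bn + c. Substituting each data point gives a linear system:
  a + b + c = 0
  4a + 2b + c = 12
  9a + 3b + c = 30
Solving the system yields a = 3, b = 3, c = -6.
So p(n) = 3n^2 + 3n - 6.
The leading coefficient is 3.

3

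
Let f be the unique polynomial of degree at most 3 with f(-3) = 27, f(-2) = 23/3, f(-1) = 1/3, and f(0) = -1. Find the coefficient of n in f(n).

Write f(n) = an^3 + bn^2 + cn + d. Substituting each data point gives a linear system:
  -27a + 9b - 3c + d = 27
  -8a + 4b - 2c + d = 23/3
  -a + b - c + d = 1/3
  d = -1
Solving the system yields a = -1, b = 0, c = -1/3, d = -1.
So f(n) = -n^3 - (1/3)n - 1.
The coefficient of n is -1/3.

-1/3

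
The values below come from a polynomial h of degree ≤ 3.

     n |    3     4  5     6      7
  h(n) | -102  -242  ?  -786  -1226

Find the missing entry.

-464

The 4 known points determine the degree-3 polynomial uniquely.
Write h(n) = an^3 + bn^2 + cn + d. Substituting each data point gives a linear system:
  27a + 9b + 3c + d = -102
  64a + 16b + 4c + d = -242
  216a + 36b + 6c + d = -786
  343a + 49b + 7c + d = -1226
Solving the system yields a = -3, b = -5, c = 6, d = 6.
So h(n) = -3n³ - 5n² + 6n + 6.
Then h(5) = -464.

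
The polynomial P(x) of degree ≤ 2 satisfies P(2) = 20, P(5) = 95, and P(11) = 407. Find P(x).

Using the Lagrange interpolation formula with nodes 2, 5, 11:
  L_0(x) = (x - 5)(x - 11) / 27
  L_1(x) = (x - 2)(x - 11) / -18
  L_2(x) = (x - 2)(x - 5) / 54
Then P(x) = 20·L_0(x) + 95·L_1(x) + 407·L_2(x).
Expanding and collecting terms gives P(x) = 3x^2 + 4x.
Check: P(2) = 20. ✓

P(x) = 3x^2 + 4x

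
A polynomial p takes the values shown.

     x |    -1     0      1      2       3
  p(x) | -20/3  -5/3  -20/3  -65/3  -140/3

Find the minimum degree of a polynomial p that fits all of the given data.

2

Forward differences of the values at x = -1, 0, 1, 2, 3:
  p  : -20/3  -5/3  -20/3  -65/3  -140/3
  Δ  : 5  -5  -15  -25
  Δ^2: -10  -10  -10
  Δ^3: 0  0
  Δ^4: 0
The second differences are constant (-10) and nonzero, while all higher differences vanish, so the minimal degree is 2.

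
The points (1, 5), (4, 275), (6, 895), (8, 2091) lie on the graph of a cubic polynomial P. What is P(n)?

Write P(n) = an^3 + bn^2 + cn + d. Substituting each data point gives a linear system:
  a + b + c + d = 5
  64a + 16b + 4c + d = 275
  216a + 36b + 6c + d = 895
  512a + 64b + 8c + d = 2091
Solving the system yields a = 4, b = 0, c = 6, d = -5.
So P(n) = 4n^3 + 6n - 5.
Check: P(4) = 275. ✓

P(n) = 4n^3 + 6n - 5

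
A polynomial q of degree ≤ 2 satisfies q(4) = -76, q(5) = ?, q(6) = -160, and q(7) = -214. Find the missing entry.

-114

On equispaced nodes a degree-2 polynomial has vanishing third forward difference, so
  - q(4) + 3·q(5) - 3·q(6) + q(7) = 0.
Substituting the known values and solving for q(5):
  3·q(5) = -342
  q(5) = -114.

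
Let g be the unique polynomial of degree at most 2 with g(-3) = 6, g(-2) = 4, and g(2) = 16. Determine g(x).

g(x) = x^2 + 3x + 6

Write g(x) = ax^2 + bx + c. Substituting each data point gives a linear system:
  9a - 3b + c = 6
  4a - 2b + c = 4
  4a + 2b + c = 16
Solving the system yields a = 1, b = 3, c = 6.
So g(x) = x^2 + 3x + 6.
Check: g(-2) = 4. ✓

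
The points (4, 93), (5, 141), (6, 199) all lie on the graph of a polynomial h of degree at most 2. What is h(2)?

27

Forward differences of the values at s = 4, 5, 6:
  h  : 93  141  199
  Δ  : 48  58
  Δ^2: 10
The second differences are constant, confirming degree 2.
Interpolating (Newton forward form) and evaluating at s = 2 gives h(2) = 27.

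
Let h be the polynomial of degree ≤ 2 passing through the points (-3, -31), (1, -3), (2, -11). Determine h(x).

h(x) = -3x^2 + x - 1

Write h(x) = ax^2 + bx + c. Substituting each data point gives a linear system:
  9a - 3b + c = -31
  a + b + c = -3
  4a + 2b + c = -11
Solving the system yields a = -3, b = 1, c = -1.
So h(x) = -3x^2 + x - 1.
Check: h(1) = -3. ✓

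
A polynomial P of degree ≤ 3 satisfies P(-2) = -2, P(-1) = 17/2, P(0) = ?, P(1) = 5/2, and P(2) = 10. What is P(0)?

The 4 known points determine the degree-3 polynomial uniquely.
Write P(s) = as^3 + bs^2 + cs + d. Substituting each data point gives a linear system:
  -8a + 4b - 2c + d = -2
  -a + b - c + d = 17/2
  a + b + c + d = 5/2
  8a + 4b + 2c + d = 10
Solving the system yields a = 2, b = -1/2, c = -5, d = 6.
So P(s) = 2s³ - (1/2)s² - 5s + 6.
Then P(0) = 6.

6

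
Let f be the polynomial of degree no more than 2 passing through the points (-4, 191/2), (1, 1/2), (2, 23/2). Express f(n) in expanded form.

Write f(n) = an^2 + bn + c. Substituting each data point gives a linear system:
  16a - 4b + c = 191/2
  a + b + c = 1/2
  4a + 2b + c = 23/2
Solving the system yields a = 5, b = -4, c = -1/2.
So f(n) = 5n² - 4n - 1/2.
Check: f(-4) = 191/2. ✓

f(n) = 5n^2 - 4n - 1/2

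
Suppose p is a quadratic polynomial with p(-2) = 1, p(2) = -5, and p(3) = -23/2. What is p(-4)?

-8

Using the Lagrange interpolation formula with nodes -2, 2, 3:
  L_0(s) = (s - 2)(s - 3) / 20
  L_1(s) = (s + 2)(s - 3) / -4
  L_2(s) = (s + 2)(s - 2) / 5
Then p(s) = 1·L_0(s) - 5·L_1(s) - 23/2·L_2(s).
Expanding and collecting terms gives p(s) = -s^2 - (3/2)s + 2.
Evaluating at s = -4: p(-4) = -8.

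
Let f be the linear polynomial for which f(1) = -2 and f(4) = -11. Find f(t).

f(t) = -3t + 1

Write f(t) = at + b. Substituting each data point gives a linear system:
  a + b = -2
  4a + b = -11
Solving the system yields a = -3, b = 1.
So f(t) = -3t + 1.
Check: f(1) = -2. ✓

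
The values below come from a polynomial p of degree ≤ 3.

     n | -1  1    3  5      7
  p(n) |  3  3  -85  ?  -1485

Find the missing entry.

-501

On equispaced nodes a degree-3 polynomial has vanishing fourth forward difference, so
  p(-1) - 4·p(1) + 6·p(3) - 4·p(5) + p(7) = 0.
Substituting the known values and solving for p(5):
  -4·p(5) = 2004
  p(5) = -501.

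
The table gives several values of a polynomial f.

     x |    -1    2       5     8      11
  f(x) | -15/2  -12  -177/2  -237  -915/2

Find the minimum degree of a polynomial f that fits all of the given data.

2

Forward differences of the values at x = -1, 2, 5, 8, 11:
  f  : -15/2  -12  -177/2  -237  -915/2
  Δ  : -9/2  -153/2  -297/2  -441/2
  Δ^2: -72  -72  -72
  Δ^3: 0  0
  Δ^4: 0
The second differences are constant (-72) and nonzero, while all higher differences vanish, so the minimal degree is 2.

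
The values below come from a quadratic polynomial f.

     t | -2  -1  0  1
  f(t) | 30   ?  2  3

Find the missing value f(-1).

On equispaced nodes a degree-2 polynomial has vanishing third forward difference, so
  - f(-2) + 3·f(-1) - 3·f(0) + f(1) = 0.
Substituting the known values and solving for f(-1):
  3·f(-1) = 33
  f(-1) = 11.

11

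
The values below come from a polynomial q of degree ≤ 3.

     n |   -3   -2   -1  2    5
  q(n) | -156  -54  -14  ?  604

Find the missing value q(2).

34

The 4 known points determine the degree-3 polynomial uniquely.
Write q(n) = an^3 + bn^2 + cn + d. Substituting each data point gives a linear system:
  -27a + 9b - 3c + d = -156
  -8a + 4b - 2c + d = -54
  -a + b - c + d = -14
  125a + 25b + 5c + d = 604
Solving the system yields a = 5, b = -1, c = 2, d = -6.
So q(n) = 5n^3 - n^2 + 2n - 6.
Then q(2) = 34.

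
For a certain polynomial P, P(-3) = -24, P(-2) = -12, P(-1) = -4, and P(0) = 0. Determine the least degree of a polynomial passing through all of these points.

2

Forward differences of the values at s = -3, -2, -1, 0:
  P  : -24  -12  -4  0
  Δ  : 12  8  4
  Δ^2: -4  -4
  Δ^3: 0
The second differences are constant (-4) and nonzero, while all higher differences vanish, so the minimal degree is 2.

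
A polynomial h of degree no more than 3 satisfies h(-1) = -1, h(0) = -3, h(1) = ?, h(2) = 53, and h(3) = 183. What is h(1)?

3

On equispaced nodes a degree-3 polynomial has vanishing fourth forward difference, so
  h(-1) - 4·h(0) + 6·h(1) - 4·h(2) + h(3) = 0.
Substituting the known values and solving for h(1):
  6·h(1) = 18
  h(1) = 3.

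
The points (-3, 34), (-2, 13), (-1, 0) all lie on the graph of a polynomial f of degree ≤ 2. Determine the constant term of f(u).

-5

Write f(u) = au^2 + bu + c. Substituting each data point gives a linear system:
  9a - 3b + c = 34
  4a - 2b + c = 13
  a - b + c = 0
Solving the system yields a = 4, b = -1, c = -5.
So f(u) = 4u^2 - u - 5.
The constant term is -5.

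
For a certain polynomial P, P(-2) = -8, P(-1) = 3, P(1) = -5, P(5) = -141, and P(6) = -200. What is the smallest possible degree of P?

Divided differences on the nodes -2, -1, 1, 5, 6:
  order 0: -8  3  -5  -141  -200
  order 1: 11  -4  -34  -59
  order 2: -5  -5  -5
  order 3: 0  0
  order 4: 0
The order-2 divided differences are all -5 (nonzero) and every higher order vanishes, so the data lies on a polynomial of degree exactly 2.

2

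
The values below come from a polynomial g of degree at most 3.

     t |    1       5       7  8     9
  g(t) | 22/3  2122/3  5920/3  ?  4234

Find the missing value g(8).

8884/3

The 4 known points determine the degree-3 polynomial uniquely.
Write g(t) = at^3 + bt^2 + ct + d. Substituting each data point gives a linear system:
  a + b + c + d = 22/3
  125a + 25b + 5c + d = 2122/3
  343a + 49b + 7c + d = 5920/3
  729a + 81b + 9c + d = 4234
Solving the system yields a = 6, b = -5/3, c = -1, d = 4.
So g(t) = 6t^3 - (5/3)t^2 - t + 4.
Then g(8) = 8884/3.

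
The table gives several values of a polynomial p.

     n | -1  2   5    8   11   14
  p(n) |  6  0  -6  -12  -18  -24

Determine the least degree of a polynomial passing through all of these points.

Forward differences of the values at n = -1, 2, 5, 8, 11, 14:
  p  : 6  0  -6  -12  -18  -24
  Δ  : -6  -6  -6  -6  -6
  Δ^2: 0  0  0  0
  Δ^3: 0  0  0
  Δ^4: 0  0
  Δ^5: 0
The first differences are constant (-6) and nonzero, while all higher differences vanish, so the minimal degree is 1.

1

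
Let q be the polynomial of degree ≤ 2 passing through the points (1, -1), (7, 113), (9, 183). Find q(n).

Write q(n) = an^2 + bn + c. Substituting each data point gives a linear system:
  a + b + c = -1
  49a + 7b + c = 113
  81a + 9b + c = 183
Solving the system yields a = 2, b = 3, c = -6.
So q(n) = 2n^2 + 3n - 6.
Check: q(9) = 183. ✓

q(n) = 2n^2 + 3n - 6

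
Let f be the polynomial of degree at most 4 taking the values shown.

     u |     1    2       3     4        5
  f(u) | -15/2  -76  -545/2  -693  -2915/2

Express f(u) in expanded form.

f(u) = -u^4 - 6u^3 - 3u^2 - (5/2)u + 5

Write f(u) = au^4 + bu^3 + cu^2 + du + e. Substituting each data point gives a linear system:
  a + b + c + d + e = -15/2
  16a + 8b + 4c + 2d + e = -76
  81a + 27b + 9c + 3d + e = -545/2
  256a + 64b + 16c + 4d + e = -693
  625a + 125b + 25c + 5d + e = -2915/2
Solving the system yields a = -1, b = -6, c = -3, d = -5/2, e = 5.
So f(u) = -u^4 - 6u^3 - 3u^2 - (5/2)u + 5.
Check: f(1) = -15/2. ✓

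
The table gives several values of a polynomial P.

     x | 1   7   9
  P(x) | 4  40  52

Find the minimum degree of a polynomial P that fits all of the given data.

1

Divided differences on the nodes 1, 7, 9:
  order 0: 4  40  52
  order 1: 6  6
  order 2: 0
The order-1 divided differences are all 6 (nonzero) and every higher order vanishes, so the data lies on a polynomial of degree exactly 1.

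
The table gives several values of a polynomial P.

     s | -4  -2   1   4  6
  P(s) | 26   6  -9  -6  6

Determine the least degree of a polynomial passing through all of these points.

2

Divided differences on the nodes -4, -2, 1, 4, 6:
  order 0: 26  6  -9  -6  6
  order 1: -10  -5  1  6
  order 2: 1  1  1
  order 3: 0  0
  order 4: 0
The order-2 divided differences are all 1 (nonzero) and every higher order vanishes, so the data lies on a polynomial of degree exactly 2.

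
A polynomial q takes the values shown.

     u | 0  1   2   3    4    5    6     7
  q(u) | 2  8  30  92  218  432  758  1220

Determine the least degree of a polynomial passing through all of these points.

3

Forward differences of the values at u = 0, 1, 2, 3, 4, 5, 6, 7:
  q  : 2  8  30  92  218  432  758  1220
  Δ  : 6  22  62  126  214  326  462
  Δ^2: 16  40  64  88  112  136
  Δ^3: 24  24  24  24  24
  Δ^4: 0  0  0  0
  Δ^5: 0  0  0
  Δ^6: 0  0
  Δ^7: 0
The third differences are constant (24) and nonzero, while all higher differences vanish, so the minimal degree is 3.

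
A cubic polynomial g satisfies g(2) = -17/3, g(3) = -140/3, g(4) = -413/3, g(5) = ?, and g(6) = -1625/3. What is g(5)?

The 4 known points determine the degree-3 polynomial uniquely.
Write g(s) = as^3 + bs^2 + cs + d. Substituting each data point gives a linear system:
  8a + 4b + 2c + d = -17/3
  27a + 9b + 3c + d = -140/3
  64a + 16b + 4c + d = -413/3
  216a + 36b + 6c + d = -1625/3
Solving the system yields a = -3, b = 2, c = 6, d = -5/3.
So g(s) = -3s³ + 2s² + 6s - 5/3.
Then g(5) = -890/3.

-890/3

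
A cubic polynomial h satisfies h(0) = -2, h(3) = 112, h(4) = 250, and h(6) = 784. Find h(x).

h(x) = 3x^3 + 4x^2 - x - 2

Write h(x) = ax^3 + bx^2 + cx + d. Substituting each data point gives a linear system:
  d = -2
  27a + 9b + 3c + d = 112
  64a + 16b + 4c + d = 250
  216a + 36b + 6c + d = 784
Solving the system yields a = 3, b = 4, c = -1, d = -2.
So h(x) = 3x^3 + 4x^2 - x - 2.
Check: h(6) = 784. ✓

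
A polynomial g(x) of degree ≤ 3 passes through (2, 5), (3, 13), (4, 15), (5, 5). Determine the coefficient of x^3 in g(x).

-1

Write g(x) = ax^3 + bx^2 + cx + d. Substituting each data point gives a linear system:
  8a + 4b + 2c + d = 5
  27a + 9b + 3c + d = 13
  64a + 16b + 4c + d = 15
  125a + 25b + 5c + d = 5
Solving the system yields a = -1, b = 6, c = -3, d = -5.
So g(x) = -x³ + 6x² - 3x - 5.
The leading coefficient is -1.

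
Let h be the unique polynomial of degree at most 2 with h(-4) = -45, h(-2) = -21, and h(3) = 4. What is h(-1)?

Using the Lagrange interpolation formula with nodes -4, -2, 3:
  L_0(u) = (u + 2)(u - 3) / 14
  L_1(u) = (u + 4)(u - 3) / -10
  L_2(u) = (u + 4)(u + 2) / 35
Then h(u) = -45·L_0(u) - 21·L_1(u) + 4·L_2(u).
Expanding and collecting terms gives h(u) = -u² + 6u - 5.
Evaluating at u = -1: h(-1) = -12.

-12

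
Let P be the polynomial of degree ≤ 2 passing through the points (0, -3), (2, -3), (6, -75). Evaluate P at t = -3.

-48

Write P(t) = at^2 + bt + c. Substituting each data point gives a linear system:
  c = -3
  4a + 2b + c = -3
  36a + 6b + c = -75
Solving the system yields a = -3, b = 6, c = -3.
So P(t) = -3t^2 + 6t - 3.
Then P(-3) = -48.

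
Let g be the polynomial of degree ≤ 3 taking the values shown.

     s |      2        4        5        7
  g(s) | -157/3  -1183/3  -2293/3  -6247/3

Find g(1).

Using the Lagrange interpolation formula with nodes 2, 4, 5, 7:
  L_0(s) = (s - 4)(s - 5)(s - 7) / -30
  L_1(s) = (s - 2)(s - 5)(s - 7) / 6
  L_2(s) = (s - 2)(s - 4)(s - 7) / -6
  L_3(s) = (s - 2)(s - 4)(s - 5) / 30
Then g(s) = -157/3·L_0(s) - 1183/3·L_1(s) - 2293/3·L_2(s) - 6247/3·L_3(s).
Expanding and collecting terms gives g(s) = -6s^3 - (1/3)s^2 - s - 1.
Evaluating at s = 1: g(1) = -25/3.

-25/3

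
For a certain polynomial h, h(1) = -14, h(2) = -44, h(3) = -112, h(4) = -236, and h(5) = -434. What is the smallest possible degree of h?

3

Forward differences of the values at t = 1, 2, 3, 4, 5:
  h  : -14  -44  -112  -236  -434
  Δ  : -30  -68  -124  -198
  Δ^2: -38  -56  -74
  Δ^3: -18  -18
  Δ^4: 0
The third differences are constant (-18) and nonzero, while all higher differences vanish, so the minimal degree is 3.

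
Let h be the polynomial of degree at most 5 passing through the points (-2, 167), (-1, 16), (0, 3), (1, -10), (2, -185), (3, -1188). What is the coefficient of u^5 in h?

Write h(u) = au^5 + bu^4 + cu^3 + du^2 + eu + k. Substituting each data point gives a linear system:
  -32a + 16b - 8c + 4d - 2e + k = 167
  -a + b - c + d - e + k = 16
  k = 3
  a + b + c + d + e + k = -10
  32a + 16b + 8c + 4d + 2e + k = -185
  243a + 81b + 27c + 9d + 3e + k = -1188
Solving the system yields a = -4, b = -1, c = -5, d = 1, e = -4, k = 3.
So h(u) = -4u⁵ - u⁴ - 5u³ + u² - 4u + 3.
The leading coefficient is -4.

-4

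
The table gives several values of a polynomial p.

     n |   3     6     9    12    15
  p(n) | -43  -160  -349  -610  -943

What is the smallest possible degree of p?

Forward differences of the values at n = 3, 6, 9, 12, 15:
  p  : -43  -160  -349  -610  -943
  Δ  : -117  -189  -261  -333
  Δ^2: -72  -72  -72
  Δ^3: 0  0
  Δ^4: 0
The second differences are constant (-72) and nonzero, while all higher differences vanish, so the minimal degree is 2.

2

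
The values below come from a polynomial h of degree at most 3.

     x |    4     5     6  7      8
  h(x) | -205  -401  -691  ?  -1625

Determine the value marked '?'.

-1093

On equispaced nodes a degree-3 polynomial has vanishing fourth forward difference, so
  h(4) - 4·h(5) + 6·h(6) - 4·h(7) + h(8) = 0.
Substituting the known values and solving for h(7):
  -4·h(7) = 4372
  h(7) = -1093.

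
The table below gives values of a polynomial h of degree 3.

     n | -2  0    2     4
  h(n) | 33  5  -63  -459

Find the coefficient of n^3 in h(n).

Write h(n) = an^3 + bn^2 + cn + d. Substituting each data point gives a linear system:
  -8a + 4b - 2c + d = 33
  d = 5
  8a + 4b + 2c + d = -63
  64a + 16b + 4c + d = -459
Solving the system yields a = -6, b = -5, c = 0, d = 5.
So h(n) = -6n^3 - 5n^2 + 5.
The leading coefficient is -6.

-6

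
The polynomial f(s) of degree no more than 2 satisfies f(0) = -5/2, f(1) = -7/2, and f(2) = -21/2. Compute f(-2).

-37/2

Forward differences of the values at s = 0, 1, 2:
  f  : -5/2  -7/2  -21/2
  Δ  : -1  -7
  Δ^2: -6
The second differences are constant, confirming degree 2.
Interpolating (Newton forward form) and evaluating at s = -2 gives f(-2) = -37/2.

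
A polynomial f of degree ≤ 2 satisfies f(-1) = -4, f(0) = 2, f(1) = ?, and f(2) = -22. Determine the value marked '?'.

On equispaced nodes a degree-2 polynomial has vanishing third forward difference, so
  - f(-1) + 3·f(0) - 3·f(1) + f(2) = 0.
Substituting the known values and solving for f(1):
  -3·f(1) = 12
  f(1) = -4.

-4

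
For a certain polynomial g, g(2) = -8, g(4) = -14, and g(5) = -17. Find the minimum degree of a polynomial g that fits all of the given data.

1

Divided differences on the nodes 2, 4, 5:
  order 0: -8  -14  -17
  order 1: -3  -3
  order 2: 0
The order-1 divided differences are all -3 (nonzero) and every higher order vanishes, so the data lies on a polynomial of degree exactly 1.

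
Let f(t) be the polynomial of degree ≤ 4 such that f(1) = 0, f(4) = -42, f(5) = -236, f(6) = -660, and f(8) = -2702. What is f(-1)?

-2

Using the Lagrange interpolation formula with nodes 1, 4, 5, 6, 8:
  L_0(t) = (t - 4)(t - 5)(t - 6)(t - 8) / 420
  L_1(t) = (t - 1)(t - 5)(t - 6)(t - 8) / -24
  L_2(t) = (t - 1)(t - 4)(t - 6)(t - 8) / 12
  L_3(t) = (t - 1)(t - 4)(t - 5)(t - 8) / -20
  L_4(t) = (t - 1)(t - 4)(t - 5)(t - 6) / 168
Then f(t) = 0·L_0(t) - 42·L_1(t) - 236·L_2(t) - 660·L_3(t) - 2702·L_4(t).
Expanding and collecting terms gives f(t) = -t⁴ + 2t³ + 6t² - t - 6.
Evaluating at t = -1: f(-1) = -2.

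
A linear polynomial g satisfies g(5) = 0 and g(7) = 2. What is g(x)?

g(x) = x - 5

Using the Lagrange interpolation formula with nodes 5, 7:
  L_0(x) = (x - 7) / -2
  L_1(x) = (x - 5) / 2
Then g(x) = 0·L_0(x) + 2·L_1(x).
Expanding and collecting terms gives g(x) = x - 5.
Check: g(7) = 2. ✓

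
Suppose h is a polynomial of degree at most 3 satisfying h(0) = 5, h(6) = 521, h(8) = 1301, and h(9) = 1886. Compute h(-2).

-39

Using the Lagrange interpolation formula with nodes 0, 6, 8, 9:
  L_0(u) = (u - 6)(u - 8)(u - 9) / -432
  L_1(u) = u(u - 8)(u - 9) / 36
  L_2(u) = u(u - 6)(u - 9) / -16
  L_3(u) = u(u - 6)(u - 8) / 27
Then h(u) = 5·L_0(u) + 521·L_1(u) + 1301·L_2(u) + 1886·L_3(u).
Expanding and collecting terms gives h(u) = 3u^3 - 4u^2 + 2u + 5.
Evaluating at u = -2: h(-2) = -39.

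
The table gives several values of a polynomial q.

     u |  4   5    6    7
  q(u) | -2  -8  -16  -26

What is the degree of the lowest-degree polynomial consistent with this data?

Forward differences of the values at u = 4, 5, 6, 7:
  q  : -2  -8  -16  -26
  Δ  : -6  -8  -10
  Δ^2: -2  -2
  Δ^3: 0
The second differences are constant (-2) and nonzero, while all higher differences vanish, so the minimal degree is 2.

2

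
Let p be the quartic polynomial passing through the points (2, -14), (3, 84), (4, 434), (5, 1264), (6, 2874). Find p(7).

5636

Forward differences of the values at t = 2, 3, 4, 5, 6:
  p  : -14  84  434  1264  2874
  Δ  : 98  350  830  1610
  Δ^2: 252  480  780
  Δ^3: 228  300
  Δ^4: 72
The fourth differences are constant, confirming degree 4.
Interpolating (Newton forward form) and evaluating at t = 7 gives p(7) = 5636.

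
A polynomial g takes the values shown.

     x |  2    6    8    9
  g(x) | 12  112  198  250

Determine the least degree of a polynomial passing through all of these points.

Divided differences on the nodes 2, 6, 8, 9:
  order 0: 12  112  198  250
  order 1: 25  43  52
  order 2: 3  3
  order 3: 0
The order-2 divided differences are all 3 (nonzero) and every higher order vanishes, so the data lies on a polynomial of degree exactly 2.

2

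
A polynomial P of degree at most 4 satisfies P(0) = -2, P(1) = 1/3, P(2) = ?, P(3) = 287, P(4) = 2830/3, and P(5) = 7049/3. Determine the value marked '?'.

152/3

The 5 known points determine the degree-4 polynomial uniquely.
Write P(n) = an^4 + bn^3 + cn^2 + dn + e. Substituting each data point gives a linear system:
  e = -2
  a + b + c + d + e = 1/3
  81a + 27b + 9c + 3d + e = 287
  256a + 64b + 16c + 4d + e = 2830/3
  625a + 125b + 25c + 5d + e = 7049/3
Solving the system yields a = 4, b = -1, c = -1, d = 1/3, e = -2.
So P(n) = 4n^4 - n^3 - n^2 + (1/3)n - 2.
Then P(2) = 152/3.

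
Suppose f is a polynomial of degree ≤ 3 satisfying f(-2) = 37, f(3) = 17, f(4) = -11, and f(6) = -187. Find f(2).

21

Using the Lagrange interpolation formula with nodes -2, 3, 4, 6:
  L_0(n) = (n - 3)(n - 4)(n - 6) / -240
  L_1(n) = (n + 2)(n - 4)(n - 6) / 15
  L_2(n) = (n + 2)(n - 3)(n - 6) / -12
  L_3(n) = (n + 2)(n - 3)(n - 4) / 48
Then f(n) = 37·L_0(n) + 17·L_1(n) - 11·L_2(n) - 187·L_3(n).
Expanding and collecting terms gives f(n) = -2n^3 + 6n^2 + 4n + 5.
Evaluating at n = 2: f(2) = 21.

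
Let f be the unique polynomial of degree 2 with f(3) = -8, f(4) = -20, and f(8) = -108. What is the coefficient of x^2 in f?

Write f(x) = ax^2 + bx + c. Substituting each data point gives a linear system:
  9a + 3b + c = -8
  16a + 4b + c = -20
  64a + 8b + c = -108
Solving the system yields a = -2, b = 2, c = 4.
So f(x) = -2x² + 2x + 4.
The leading coefficient is -2.

-2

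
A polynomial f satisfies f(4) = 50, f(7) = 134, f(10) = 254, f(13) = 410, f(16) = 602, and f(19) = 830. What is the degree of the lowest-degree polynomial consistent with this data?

2

Forward differences of the values at x = 4, 7, 10, 13, 16, 19:
  f  : 50  134  254  410  602  830
  Δ  : 84  120  156  192  228
  Δ^2: 36  36  36  36
  Δ^3: 0  0  0
  Δ^4: 0  0
  Δ^5: 0
The second differences are constant (36) and nonzero, while all higher differences vanish, so the minimal degree is 2.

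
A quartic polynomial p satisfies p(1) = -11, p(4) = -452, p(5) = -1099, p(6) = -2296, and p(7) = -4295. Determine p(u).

Write p(u) = au^4 + bu^3 + cu^2 + du + e. Substituting each data point gives a linear system:
  a + b + c + d + e = -11
  256a + 64b + 16c + 4d + e = -452
  625a + 125b + 25c + 5d + e = -1099
  1296a + 216b + 36c + 6d + e = -2296
  2401a + 343b + 49c + 7d + e = -4295
Solving the system yields a = -2, b = 2, c = -3, d = -4, e = -4.
So p(u) = -2u^4 + 2u^3 - 3u^2 - 4u - 4.
Check: p(6) = -2296. ✓

p(u) = -2u^4 + 2u^3 - 3u^2 - 4u - 4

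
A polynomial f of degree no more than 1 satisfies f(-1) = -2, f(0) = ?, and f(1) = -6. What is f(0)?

The 2 known points determine the degree-1 polynomial uniquely.
Write f(u) = au + b. Substituting each data point gives a linear system:
  -a + b = -2
  a + b = -6
Solving the system yields a = -2, b = -4.
So f(u) = -2u - 4.
Then f(0) = -4.

-4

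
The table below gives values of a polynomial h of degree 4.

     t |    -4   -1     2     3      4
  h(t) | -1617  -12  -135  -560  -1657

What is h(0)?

Write h(t) = at^4 + bt^3 + ct^2 + dt + e. Substituting each data point gives a linear system:
  256a - 64b + 16c - 4d + e = -1617
  a - b + c - d + e = -12
  16a + 8b + 4c + 2d + e = -135
  81a + 27b + 9c + 3d + e = -560
  256a + 64b + 16c + 4d + e = -1657
Solving the system yields a = -6, b = 0, c = -6, d = -5, e = -5.
So h(t) = -6t^4 - 6t^2 - 5t - 5.
Then h(0) = -5.

-5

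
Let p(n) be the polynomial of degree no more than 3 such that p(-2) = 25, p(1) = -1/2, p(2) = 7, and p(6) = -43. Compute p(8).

-200

Using the Lagrange interpolation formula with nodes -2, 1, 2, 6:
  L_0(n) = (n - 1)(n - 2)(n - 6) / -96
  L_1(n) = (n + 2)(n - 2)(n - 6) / 15
  L_2(n) = (n + 2)(n - 1)(n - 6) / -16
  L_3(n) = (n + 2)(n - 1)(n - 2) / 160
Then p(n) = 25·L_0(n) - 1/2·L_1(n) + 7·L_2(n) - 43·L_3(n).
Expanding and collecting terms gives p(n) = -n³ + 5n² - (1/2)n - 4.
Evaluating at n = 8: p(8) = -200.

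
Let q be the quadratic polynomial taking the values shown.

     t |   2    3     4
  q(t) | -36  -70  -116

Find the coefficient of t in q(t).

Write q(t) = at^2 + bt + c. Substituting each data point gives a linear system:
  4a + 2b + c = -36
  9a + 3b + c = -70
  16a + 4b + c = -116
Solving the system yields a = -6, b = -4, c = -4.
So q(t) = -6t^2 - 4t - 4.
The coefficient of t is -4.

-4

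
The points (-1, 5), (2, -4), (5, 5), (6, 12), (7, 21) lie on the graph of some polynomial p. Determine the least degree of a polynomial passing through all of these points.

2

Divided differences on the nodes -1, 2, 5, 6, 7:
  order 0: 5  -4  5  12  21
  order 1: -3  3  7  9
  order 2: 1  1  1
  order 3: 0  0
  order 4: 0
The order-2 divided differences are all 1 (nonzero) and every higher order vanishes, so the data lies on a polynomial of degree exactly 2.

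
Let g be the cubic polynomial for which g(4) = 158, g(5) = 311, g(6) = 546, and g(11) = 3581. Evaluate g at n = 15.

9321

Write g(n) = an^3 + bn^2 + cn + d. Substituting each data point gives a linear system:
  64a + 16b + 4c + d = 158
  125a + 25b + 5c + d = 311
  216a + 36b + 6c + d = 546
  1331a + 121b + 11c + d = 3581
Solving the system yields a = 3, b = -4, c = 6, d = 6.
So g(n) = 3n^3 - 4n^2 + 6n + 6.
Then g(15) = 9321.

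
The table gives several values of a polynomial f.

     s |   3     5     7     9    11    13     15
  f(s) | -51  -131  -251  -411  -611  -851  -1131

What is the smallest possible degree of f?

2

Forward differences of the values at s = 3, 5, 7, 9, 11, 13, 15:
  f  : -51  -131  -251  -411  -611  -851  -1131
  Δ  : -80  -120  -160  -200  -240  -280
  Δ^2: -40  -40  -40  -40  -40
  Δ^3: 0  0  0  0
  Δ^4: 0  0  0
  Δ^5: 0  0
  Δ^6: 0
The second differences are constant (-40) and nonzero, while all higher differences vanish, so the minimal degree is 2.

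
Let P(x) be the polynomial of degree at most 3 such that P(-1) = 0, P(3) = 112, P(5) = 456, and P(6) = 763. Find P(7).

Using the Lagrange interpolation formula with nodes -1, 3, 5, 6:
  L_0(x) = (x - 3)(x - 5)(x - 6) / -168
  L_1(x) = (x + 1)(x - 5)(x - 6) / 24
  L_2(x) = (x + 1)(x - 3)(x - 6) / -12
  L_3(x) = (x + 1)(x - 3)(x - 5) / 21
Then P(x) = 0·L_0(x) + 112·L_1(x) + 456·L_2(x) + 763·L_3(x).
Expanding and collecting terms gives P(x) = 3x³ + 3x² + x + 1.
Evaluating at x = 7: P(7) = 1184.

1184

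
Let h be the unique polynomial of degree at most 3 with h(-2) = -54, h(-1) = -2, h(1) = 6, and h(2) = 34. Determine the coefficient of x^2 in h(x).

-4

Write h(x) = ax^3 + bx^2 + cx + d. Substituting each data point gives a linear system:
  -8a + 4b - 2c + d = -54
  -a + b - c + d = -2
  a + b + c + d = 6
  8a + 4b + 2c + d = 34
Solving the system yields a = 6, b = -4, c = -2, d = 6.
So h(x) = 6x^3 - 4x^2 - 2x + 6.
The coefficient of x^2 is -4.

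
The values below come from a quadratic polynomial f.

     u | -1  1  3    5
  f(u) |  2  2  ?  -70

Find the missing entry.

-22

The 3 known points determine the degree-2 polynomial uniquely.
Write f(u) = au^2 + bu + c. Substituting each data point gives a linear system:
  a - b + c = 2
  a + b + c = 2
  25a + 5b + c = -70
Solving the system yields a = -3, b = 0, c = 5.
So f(u) = -3u² + 5.
Then f(3) = -22.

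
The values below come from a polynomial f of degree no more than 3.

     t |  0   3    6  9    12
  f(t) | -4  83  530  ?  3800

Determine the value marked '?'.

On equispaced nodes a degree-3 polynomial has vanishing fourth forward difference, so
  f(0) - 4·f(3) + 6·f(6) - 4·f(9) + f(12) = 0.
Substituting the known values and solving for f(9):
  -4·f(9) = -6644
  f(9) = 1661.

1661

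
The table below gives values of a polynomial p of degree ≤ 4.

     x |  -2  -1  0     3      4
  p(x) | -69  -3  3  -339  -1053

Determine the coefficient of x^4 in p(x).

-4

Write p(x) = ax^4 + bx^3 + cx^2 + dx + e. Substituting each data point gives a linear system:
  16a - 8b + 4c - 2d + e = -69
  a - b + c - d + e = -3
  e = 3
  81a + 27b + 9c + 3d + e = -339
  256a + 64b + 16c + 4d + e = -1053
Solving the system yields a = -4, b = 0, c = -2, d = 0, e = 3.
So p(x) = -4x^4 - 2x^2 + 3.
The leading coefficient is -4.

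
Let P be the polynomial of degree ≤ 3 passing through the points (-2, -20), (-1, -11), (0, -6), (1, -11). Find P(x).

Write P(x) = ax^3 + bx^2 + cx + d. Substituting each data point gives a linear system:
  -8a + 4b - 2c + d = -20
  -a + b - c + d = -11
  d = -6
  a + b + c + d = -11
Solving the system yields a = -1, b = -5, c = 1, d = -6.
So P(x) = -x^3 - 5x^2 + x - 6.
Check: P(1) = -11. ✓

P(x) = -x^3 - 5x^2 + x - 6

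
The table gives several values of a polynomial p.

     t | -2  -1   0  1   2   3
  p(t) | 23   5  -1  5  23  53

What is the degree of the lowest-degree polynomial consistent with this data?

2

Forward differences of the values at t = -2, -1, 0, 1, 2, 3:
  p  : 23  5  -1  5  23  53
  Δ  : -18  -6  6  18  30
  Δ^2: 12  12  12  12
  Δ^3: 0  0  0
  Δ^4: 0  0
  Δ^5: 0
The second differences are constant (12) and nonzero, while all higher differences vanish, so the minimal degree is 2.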